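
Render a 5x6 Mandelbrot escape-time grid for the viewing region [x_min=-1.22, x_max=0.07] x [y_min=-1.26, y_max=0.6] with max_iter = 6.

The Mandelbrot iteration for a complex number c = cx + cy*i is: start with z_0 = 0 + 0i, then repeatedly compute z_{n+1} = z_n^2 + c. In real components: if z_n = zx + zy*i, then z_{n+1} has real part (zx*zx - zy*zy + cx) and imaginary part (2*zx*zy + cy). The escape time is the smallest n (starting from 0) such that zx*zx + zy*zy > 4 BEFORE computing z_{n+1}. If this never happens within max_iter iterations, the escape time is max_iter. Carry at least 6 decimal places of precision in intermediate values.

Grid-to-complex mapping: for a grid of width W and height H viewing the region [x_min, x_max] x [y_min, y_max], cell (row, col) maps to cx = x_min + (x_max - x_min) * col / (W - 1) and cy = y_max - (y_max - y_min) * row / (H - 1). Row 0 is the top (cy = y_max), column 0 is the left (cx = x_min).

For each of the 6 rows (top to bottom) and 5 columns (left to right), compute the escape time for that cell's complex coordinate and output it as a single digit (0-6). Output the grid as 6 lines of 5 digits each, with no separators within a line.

Answer: 35666
66666
66666
45666
33466
23332

Derivation:
(row=0, col=0): c = -1.2200 + 0.6000i → escape time 3
(row=0, col=1): c = -0.8975 + 0.6000i → escape time 5
(row=0, col=2): c = -0.5750 + 0.6000i → escape time 6
(row=0, col=3): c = -0.2525 + 0.6000i → escape time 6
(row=0, col=4): c = 0.0700 + 0.6000i → escape time 6
(row=1, col=0): c = -1.2200 + 0.2280i → escape time 6
(row=1, col=1): c = -0.8975 + 0.2280i → escape time 6
(row=1, col=2): c = -0.5750 + 0.2280i → escape time 6
(row=1, col=3): c = -0.2525 + 0.2280i → escape time 6
(row=1, col=4): c = 0.0700 + 0.2280i → escape time 6
(row=2, col=0): c = -1.2200 + -0.1440i → escape time 6
(row=2, col=1): c = -0.8975 + -0.1440i → escape time 6
(row=2, col=2): c = -0.5750 + -0.1440i → escape time 6
(row=2, col=3): c = -0.2525 + -0.1440i → escape time 6
(row=2, col=4): c = 0.0700 + -0.1440i → escape time 6
(row=3, col=0): c = -1.2200 + -0.5160i → escape time 4
(row=3, col=1): c = -0.8975 + -0.5160i → escape time 5
(row=3, col=2): c = -0.5750 + -0.5160i → escape time 6
(row=3, col=3): c = -0.2525 + -0.5160i → escape time 6
(row=3, col=4): c = 0.0700 + -0.5160i → escape time 6
(row=4, col=0): c = -1.2200 + -0.8880i → escape time 3
(row=4, col=1): c = -0.8975 + -0.8880i → escape time 3
(row=4, col=2): c = -0.5750 + -0.8880i → escape time 4
(row=4, col=3): c = -0.2525 + -0.8880i → escape time 6
(row=4, col=4): c = 0.0700 + -0.8880i → escape time 6
(row=5, col=0): c = -1.2200 + -1.2600i → escape time 2
(row=5, col=1): c = -0.8975 + -1.2600i → escape time 3
(row=5, col=2): c = -0.5750 + -1.2600i → escape time 3
(row=5, col=3): c = -0.2525 + -1.2600i → escape time 3
(row=5, col=4): c = 0.0700 + -1.2600i → escape time 2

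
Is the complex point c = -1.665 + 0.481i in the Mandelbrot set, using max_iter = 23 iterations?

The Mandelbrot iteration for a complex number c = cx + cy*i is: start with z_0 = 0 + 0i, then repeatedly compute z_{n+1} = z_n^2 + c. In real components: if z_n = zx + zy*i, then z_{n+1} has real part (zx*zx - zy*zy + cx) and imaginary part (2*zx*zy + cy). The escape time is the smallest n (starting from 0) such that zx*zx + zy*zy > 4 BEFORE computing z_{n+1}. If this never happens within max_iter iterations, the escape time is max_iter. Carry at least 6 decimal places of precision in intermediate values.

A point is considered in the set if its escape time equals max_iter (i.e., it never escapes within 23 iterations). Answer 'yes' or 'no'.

z_0 = 0 + 0i, c = -1.6650 + 0.4810i
Iter 1: z = -1.6650 + 0.4810i, |z|^2 = 3.0036
Iter 2: z = 0.8759 + -1.1207i, |z|^2 = 2.0232
Iter 3: z = -2.1539 + -1.4822i, |z|^2 = 6.8362
Escaped at iteration 3

Answer: no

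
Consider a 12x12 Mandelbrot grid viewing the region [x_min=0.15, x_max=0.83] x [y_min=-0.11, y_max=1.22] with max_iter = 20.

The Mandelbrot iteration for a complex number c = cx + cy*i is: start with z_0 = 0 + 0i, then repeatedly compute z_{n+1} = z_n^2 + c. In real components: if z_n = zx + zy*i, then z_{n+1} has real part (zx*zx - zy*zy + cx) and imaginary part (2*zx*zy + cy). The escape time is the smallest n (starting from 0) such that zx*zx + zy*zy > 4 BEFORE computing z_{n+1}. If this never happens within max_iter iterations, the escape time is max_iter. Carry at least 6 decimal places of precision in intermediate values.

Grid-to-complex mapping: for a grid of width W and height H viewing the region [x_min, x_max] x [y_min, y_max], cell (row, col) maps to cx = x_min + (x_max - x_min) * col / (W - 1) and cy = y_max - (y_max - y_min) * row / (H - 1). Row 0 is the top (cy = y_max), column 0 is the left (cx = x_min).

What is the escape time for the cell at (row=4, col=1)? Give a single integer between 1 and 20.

Answer: 6

Derivation:
z_0 = 0 + 0i, c = 0.2118 + 0.7364i
Iter 1: z = 0.2118 + 0.7364i, |z|^2 = 0.5871
Iter 2: z = -0.2855 + 1.0483i, |z|^2 = 1.1805
Iter 3: z = -0.8056 + 0.1377i, |z|^2 = 0.6680
Iter 4: z = 0.8419 + 0.5145i, |z|^2 = 0.9735
Iter 5: z = 0.6558 + 1.6027i, |z|^2 = 2.9987
Iter 6: z = -1.9267 + 2.8385i, |z|^2 = 11.7694
Escaped at iteration 6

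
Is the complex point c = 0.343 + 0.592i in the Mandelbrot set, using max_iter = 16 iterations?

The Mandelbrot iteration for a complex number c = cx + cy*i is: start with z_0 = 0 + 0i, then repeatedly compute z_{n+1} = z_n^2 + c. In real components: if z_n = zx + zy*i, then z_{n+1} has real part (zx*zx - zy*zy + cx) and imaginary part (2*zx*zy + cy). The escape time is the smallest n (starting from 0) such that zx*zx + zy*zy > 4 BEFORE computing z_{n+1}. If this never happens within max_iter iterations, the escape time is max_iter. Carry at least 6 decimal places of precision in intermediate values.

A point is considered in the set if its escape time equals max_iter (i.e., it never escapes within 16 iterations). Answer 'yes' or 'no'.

z_0 = 0 + 0i, c = 0.3430 + 0.5920i
Iter 1: z = 0.3430 + 0.5920i, |z|^2 = 0.4681
Iter 2: z = 0.1102 + 0.9981i, |z|^2 = 1.0084
Iter 3: z = -0.6411 + 0.8120i, |z|^2 = 1.0703
Iter 4: z = 0.0947 + -0.4491i, |z|^2 = 0.2106
Iter 5: z = 0.1503 + 0.5069i, |z|^2 = 0.2796
Iter 6: z = 0.1086 + 0.7444i, |z|^2 = 0.5659
Iter 7: z = -0.1993 + 0.7537i, |z|^2 = 0.6078
Iter 8: z = -0.1854 + 0.2915i, |z|^2 = 0.1193
Iter 9: z = 0.2924 + 0.4839i, |z|^2 = 0.3197
Iter 10: z = 0.1943 + 0.8750i, |z|^2 = 0.8033
Iter 11: z = -0.3848 + 0.9320i, |z|^2 = 1.0167
Iter 12: z = -0.3775 + -0.1253i, |z|^2 = 0.1582
Iter 13: z = 0.4698 + 0.6866i, |z|^2 = 0.6922
Iter 14: z = 0.0923 + 1.2372i, |z|^2 = 1.5391
Iter 15: z = -1.1791 + 0.8204i, |z|^2 = 2.0633
Did not escape in 16 iterations → in set

Answer: yes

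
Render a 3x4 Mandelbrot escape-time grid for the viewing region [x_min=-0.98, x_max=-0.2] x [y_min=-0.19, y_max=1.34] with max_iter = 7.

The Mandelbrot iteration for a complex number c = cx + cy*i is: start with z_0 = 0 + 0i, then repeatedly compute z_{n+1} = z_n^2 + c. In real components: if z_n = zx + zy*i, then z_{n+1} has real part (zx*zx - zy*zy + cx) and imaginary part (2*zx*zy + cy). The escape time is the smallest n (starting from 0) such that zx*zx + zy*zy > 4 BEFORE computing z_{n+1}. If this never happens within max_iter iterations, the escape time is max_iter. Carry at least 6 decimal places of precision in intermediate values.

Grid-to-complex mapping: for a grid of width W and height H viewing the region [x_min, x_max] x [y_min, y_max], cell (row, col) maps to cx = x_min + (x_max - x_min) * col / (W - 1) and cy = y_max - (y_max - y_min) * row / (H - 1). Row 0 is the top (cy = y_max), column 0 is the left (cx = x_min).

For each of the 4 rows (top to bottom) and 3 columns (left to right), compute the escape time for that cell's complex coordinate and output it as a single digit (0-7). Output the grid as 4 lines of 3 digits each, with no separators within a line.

(row=0, col=0): c = -0.9800 + 1.3400i → escape time 2
(row=0, col=1): c = -0.5900 + 1.3400i → escape time 2
(row=0, col=2): c = -0.2000 + 1.3400i → escape time 2
(row=1, col=0): c = -0.9800 + 0.8300i → escape time 3
(row=1, col=1): c = -0.5900 + 0.8300i → escape time 4
(row=1, col=2): c = -0.2000 + 0.8300i → escape time 7
(row=2, col=0): c = -0.9800 + 0.3200i → escape time 7
(row=2, col=1): c = -0.5900 + 0.3200i → escape time 7
(row=2, col=2): c = -0.2000 + 0.3200i → escape time 7
(row=3, col=0): c = -0.9800 + -0.1900i → escape time 7
(row=3, col=1): c = -0.5900 + -0.1900i → escape time 7
(row=3, col=2): c = -0.2000 + -0.1900i → escape time 7

Answer: 222
347
777
777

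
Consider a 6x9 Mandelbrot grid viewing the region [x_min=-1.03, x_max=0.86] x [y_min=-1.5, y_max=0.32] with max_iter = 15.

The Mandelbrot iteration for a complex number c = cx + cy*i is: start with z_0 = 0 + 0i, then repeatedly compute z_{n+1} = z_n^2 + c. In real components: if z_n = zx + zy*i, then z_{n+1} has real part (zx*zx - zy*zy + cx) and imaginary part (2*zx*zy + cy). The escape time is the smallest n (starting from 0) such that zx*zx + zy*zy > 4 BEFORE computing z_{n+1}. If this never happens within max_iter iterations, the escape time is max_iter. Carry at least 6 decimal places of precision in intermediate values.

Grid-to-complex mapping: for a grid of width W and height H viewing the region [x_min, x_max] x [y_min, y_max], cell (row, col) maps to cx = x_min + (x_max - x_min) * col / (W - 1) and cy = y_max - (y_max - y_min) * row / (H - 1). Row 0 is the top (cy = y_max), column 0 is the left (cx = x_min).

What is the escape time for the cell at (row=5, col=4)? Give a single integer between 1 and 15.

z_0 = 0 + 0i, c = 0.4820 + -0.8175i
Iter 1: z = 0.4820 + -0.8175i, |z|^2 = 0.9006
Iter 2: z = 0.0460 + -1.6056i, |z|^2 = 2.5800
Iter 3: z = -2.0937 + -0.9653i, |z|^2 = 5.3155
Escaped at iteration 3

Answer: 3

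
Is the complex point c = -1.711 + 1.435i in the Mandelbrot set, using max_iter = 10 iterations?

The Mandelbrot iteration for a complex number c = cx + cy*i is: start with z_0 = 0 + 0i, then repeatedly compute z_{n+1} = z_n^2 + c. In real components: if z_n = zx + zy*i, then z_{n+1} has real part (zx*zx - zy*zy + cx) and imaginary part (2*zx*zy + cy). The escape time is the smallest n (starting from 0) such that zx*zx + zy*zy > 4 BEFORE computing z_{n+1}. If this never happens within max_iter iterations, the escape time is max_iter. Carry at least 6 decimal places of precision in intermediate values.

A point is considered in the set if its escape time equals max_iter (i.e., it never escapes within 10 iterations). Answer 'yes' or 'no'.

Answer: no

Derivation:
z_0 = 0 + 0i, c = -1.7110 + 1.4350i
Iter 1: z = -1.7110 + 1.4350i, |z|^2 = 4.9867
Escaped at iteration 1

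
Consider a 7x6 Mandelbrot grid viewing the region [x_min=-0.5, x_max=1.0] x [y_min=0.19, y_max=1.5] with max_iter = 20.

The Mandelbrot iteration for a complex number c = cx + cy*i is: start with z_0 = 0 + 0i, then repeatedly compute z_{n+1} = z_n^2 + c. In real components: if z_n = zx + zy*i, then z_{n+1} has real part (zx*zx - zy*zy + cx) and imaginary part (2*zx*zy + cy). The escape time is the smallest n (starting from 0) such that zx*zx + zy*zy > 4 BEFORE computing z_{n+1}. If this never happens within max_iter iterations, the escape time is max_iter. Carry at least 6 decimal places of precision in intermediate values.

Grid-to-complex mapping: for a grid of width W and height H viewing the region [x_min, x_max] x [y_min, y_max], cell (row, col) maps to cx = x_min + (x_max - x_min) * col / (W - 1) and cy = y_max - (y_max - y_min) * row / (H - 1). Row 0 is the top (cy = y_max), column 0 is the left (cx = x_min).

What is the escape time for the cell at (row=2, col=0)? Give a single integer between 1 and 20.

z_0 = 0 + 0i, c = -0.5000 + 0.9760i
Iter 1: z = -0.5000 + 0.9760i, |z|^2 = 1.2026
Iter 2: z = -1.2026 + 0.0000i, |z|^2 = 1.4462
Iter 3: z = 0.9462 + 0.9760i, |z|^2 = 1.8478
Iter 4: z = -0.5573 + 2.8230i, |z|^2 = 8.2797
Escaped at iteration 4

Answer: 4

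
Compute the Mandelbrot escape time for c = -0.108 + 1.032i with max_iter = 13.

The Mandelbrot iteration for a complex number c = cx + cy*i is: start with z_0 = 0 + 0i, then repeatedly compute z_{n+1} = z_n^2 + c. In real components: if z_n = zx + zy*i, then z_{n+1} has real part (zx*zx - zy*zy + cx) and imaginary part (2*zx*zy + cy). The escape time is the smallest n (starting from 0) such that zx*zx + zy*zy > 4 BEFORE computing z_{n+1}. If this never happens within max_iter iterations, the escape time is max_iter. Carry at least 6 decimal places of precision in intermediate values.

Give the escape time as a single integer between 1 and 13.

Answer: 8

Derivation:
z_0 = 0 + 0i, c = -0.1080 + 1.0320i
Iter 1: z = -0.1080 + 1.0320i, |z|^2 = 1.0767
Iter 2: z = -1.1614 + 0.8091i, |z|^2 = 2.0034
Iter 3: z = 0.5861 + -0.8473i, |z|^2 = 1.0614
Iter 4: z = -0.4823 + 0.0388i, |z|^2 = 0.2342
Iter 5: z = 0.1231 + 0.9946i, |z|^2 = 1.0044
Iter 6: z = -1.0821 + 1.2770i, |z|^2 = 2.8016
Iter 7: z = -0.5677 + -1.7316i, |z|^2 = 3.3207
Iter 8: z = -2.7841 + 2.9982i, |z|^2 = 16.7403
Escaped at iteration 8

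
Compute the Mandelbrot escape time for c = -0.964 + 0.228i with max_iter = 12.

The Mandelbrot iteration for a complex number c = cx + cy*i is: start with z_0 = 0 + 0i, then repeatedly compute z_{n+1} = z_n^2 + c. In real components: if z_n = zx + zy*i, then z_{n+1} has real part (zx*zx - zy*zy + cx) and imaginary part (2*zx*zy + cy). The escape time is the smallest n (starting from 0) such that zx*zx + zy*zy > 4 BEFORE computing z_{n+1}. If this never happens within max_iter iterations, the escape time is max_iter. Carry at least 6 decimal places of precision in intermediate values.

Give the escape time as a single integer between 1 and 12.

Answer: 12

Derivation:
z_0 = 0 + 0i, c = -0.9640 + 0.2280i
Iter 1: z = -0.9640 + 0.2280i, |z|^2 = 0.9813
Iter 2: z = -0.0867 + -0.2116i, |z|^2 = 0.0523
Iter 3: z = -1.0013 + 0.2647i, |z|^2 = 1.0726
Iter 4: z = -0.0315 + -0.3020i, |z|^2 = 0.0922
Iter 5: z = -1.0542 + 0.2471i, |z|^2 = 1.1724
Iter 6: z = 0.0864 + -0.2929i, |z|^2 = 0.0933
Iter 7: z = -1.0423 + 0.1774i, |z|^2 = 1.1179
Iter 8: z = 0.0910 + -0.1418i, |z|^2 = 0.0284
Iter 9: z = -0.9758 + 0.2022i, |z|^2 = 0.9931
Iter 10: z = -0.0526 + -0.1666i, |z|^2 = 0.0305
Iter 11: z = -0.9890 + 0.2455i, |z|^2 = 1.0384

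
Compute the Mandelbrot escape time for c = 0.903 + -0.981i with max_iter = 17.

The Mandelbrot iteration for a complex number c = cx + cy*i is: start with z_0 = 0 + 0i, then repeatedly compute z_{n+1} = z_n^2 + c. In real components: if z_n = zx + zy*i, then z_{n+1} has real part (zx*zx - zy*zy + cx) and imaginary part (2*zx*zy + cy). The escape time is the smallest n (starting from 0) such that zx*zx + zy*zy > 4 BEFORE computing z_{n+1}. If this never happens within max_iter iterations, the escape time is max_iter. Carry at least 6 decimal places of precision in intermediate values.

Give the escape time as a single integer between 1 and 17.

z_0 = 0 + 0i, c = 0.9030 + -0.9810i
Iter 1: z = 0.9030 + -0.9810i, |z|^2 = 1.7778
Iter 2: z = 0.7560 + -2.7527i, |z|^2 = 8.1489
Escaped at iteration 2

Answer: 2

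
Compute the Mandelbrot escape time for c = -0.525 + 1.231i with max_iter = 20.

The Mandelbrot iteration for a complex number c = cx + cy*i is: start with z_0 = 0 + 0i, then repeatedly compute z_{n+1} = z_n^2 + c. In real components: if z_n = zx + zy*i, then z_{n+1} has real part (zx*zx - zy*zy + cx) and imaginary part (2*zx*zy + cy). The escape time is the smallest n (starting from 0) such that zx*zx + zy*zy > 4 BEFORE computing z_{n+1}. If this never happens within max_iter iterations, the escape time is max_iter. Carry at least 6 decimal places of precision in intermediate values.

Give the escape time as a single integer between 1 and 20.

z_0 = 0 + 0i, c = -0.5250 + 1.2310i
Iter 1: z = -0.5250 + 1.2310i, |z|^2 = 1.7910
Iter 2: z = -1.7647 + -0.0615i, |z|^2 = 3.1181
Iter 3: z = 2.5855 + 1.4482i, |z|^2 = 8.7822
Escaped at iteration 3

Answer: 3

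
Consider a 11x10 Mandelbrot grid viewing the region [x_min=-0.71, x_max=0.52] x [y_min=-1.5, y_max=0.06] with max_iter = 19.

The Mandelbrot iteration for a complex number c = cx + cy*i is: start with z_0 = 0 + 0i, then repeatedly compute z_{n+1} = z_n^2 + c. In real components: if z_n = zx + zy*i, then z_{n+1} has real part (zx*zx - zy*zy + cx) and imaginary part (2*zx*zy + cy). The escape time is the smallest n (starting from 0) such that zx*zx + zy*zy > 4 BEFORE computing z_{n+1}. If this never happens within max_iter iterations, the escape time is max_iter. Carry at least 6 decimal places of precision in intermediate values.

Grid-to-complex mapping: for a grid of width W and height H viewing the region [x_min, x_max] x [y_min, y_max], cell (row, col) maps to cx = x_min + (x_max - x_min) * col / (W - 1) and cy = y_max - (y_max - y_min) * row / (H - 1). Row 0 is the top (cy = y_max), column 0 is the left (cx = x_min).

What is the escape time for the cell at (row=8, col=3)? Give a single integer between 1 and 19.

Answer: 2

Derivation:
z_0 = 0 + 0i, c = -0.3410 + -1.3267i
Iter 1: z = -0.3410 + -1.3267i, |z|^2 = 1.8763
Iter 2: z = -1.9848 + -0.4219i, |z|^2 = 4.1173
Escaped at iteration 2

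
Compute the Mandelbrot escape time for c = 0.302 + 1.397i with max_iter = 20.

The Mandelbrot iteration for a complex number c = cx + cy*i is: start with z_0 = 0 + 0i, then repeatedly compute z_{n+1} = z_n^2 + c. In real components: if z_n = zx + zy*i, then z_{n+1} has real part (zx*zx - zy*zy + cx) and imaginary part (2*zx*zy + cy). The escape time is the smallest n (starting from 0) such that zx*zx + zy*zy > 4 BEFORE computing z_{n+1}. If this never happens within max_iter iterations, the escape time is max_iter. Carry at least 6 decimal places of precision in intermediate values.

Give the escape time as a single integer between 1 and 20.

z_0 = 0 + 0i, c = 0.3020 + 1.3970i
Iter 1: z = 0.3020 + 1.3970i, |z|^2 = 2.0428
Iter 2: z = -1.5584 + 2.2408i, |z|^2 = 7.4498
Escaped at iteration 2

Answer: 2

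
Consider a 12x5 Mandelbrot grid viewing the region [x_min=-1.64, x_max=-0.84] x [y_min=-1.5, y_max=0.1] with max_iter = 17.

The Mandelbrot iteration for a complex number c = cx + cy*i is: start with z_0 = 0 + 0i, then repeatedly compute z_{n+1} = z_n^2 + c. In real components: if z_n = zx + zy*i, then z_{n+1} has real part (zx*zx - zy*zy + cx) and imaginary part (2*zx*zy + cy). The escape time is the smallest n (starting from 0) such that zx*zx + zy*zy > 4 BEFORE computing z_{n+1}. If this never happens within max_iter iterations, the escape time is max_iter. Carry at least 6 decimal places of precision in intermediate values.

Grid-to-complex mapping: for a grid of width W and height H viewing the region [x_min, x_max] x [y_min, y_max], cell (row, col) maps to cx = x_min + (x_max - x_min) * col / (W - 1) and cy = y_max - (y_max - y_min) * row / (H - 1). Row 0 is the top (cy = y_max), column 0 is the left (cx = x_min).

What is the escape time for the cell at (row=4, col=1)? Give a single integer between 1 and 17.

Answer: 1

Derivation:
z_0 = 0 + 0i, c = -1.5673 + -1.5000i
Iter 1: z = -1.5673 + -1.5000i, |z|^2 = 4.7063
Escaped at iteration 1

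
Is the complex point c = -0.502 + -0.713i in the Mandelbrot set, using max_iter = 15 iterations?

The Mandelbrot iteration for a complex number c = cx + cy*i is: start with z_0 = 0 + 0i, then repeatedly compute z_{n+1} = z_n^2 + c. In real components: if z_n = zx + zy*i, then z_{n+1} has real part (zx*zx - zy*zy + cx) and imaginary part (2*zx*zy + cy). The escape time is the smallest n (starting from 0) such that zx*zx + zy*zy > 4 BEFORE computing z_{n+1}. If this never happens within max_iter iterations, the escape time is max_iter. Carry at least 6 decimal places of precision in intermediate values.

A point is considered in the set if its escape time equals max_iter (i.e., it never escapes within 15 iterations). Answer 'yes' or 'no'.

Answer: no

Derivation:
z_0 = 0 + 0i, c = -0.5020 + -0.7130i
Iter 1: z = -0.5020 + -0.7130i, |z|^2 = 0.7604
Iter 2: z = -0.7584 + 0.0029i, |z|^2 = 0.5751
Iter 3: z = 0.0731 + -0.7173i, |z|^2 = 0.5199
Iter 4: z = -1.0112 + -0.8179i, |z|^2 = 1.6915
Iter 5: z = -0.1484 + 0.9411i, |z|^2 = 0.9077
Iter 6: z = -1.3657 + -0.9923i, |z|^2 = 2.8497
Iter 7: z = 0.3784 + 1.9973i, |z|^2 = 4.1325
Escaped at iteration 7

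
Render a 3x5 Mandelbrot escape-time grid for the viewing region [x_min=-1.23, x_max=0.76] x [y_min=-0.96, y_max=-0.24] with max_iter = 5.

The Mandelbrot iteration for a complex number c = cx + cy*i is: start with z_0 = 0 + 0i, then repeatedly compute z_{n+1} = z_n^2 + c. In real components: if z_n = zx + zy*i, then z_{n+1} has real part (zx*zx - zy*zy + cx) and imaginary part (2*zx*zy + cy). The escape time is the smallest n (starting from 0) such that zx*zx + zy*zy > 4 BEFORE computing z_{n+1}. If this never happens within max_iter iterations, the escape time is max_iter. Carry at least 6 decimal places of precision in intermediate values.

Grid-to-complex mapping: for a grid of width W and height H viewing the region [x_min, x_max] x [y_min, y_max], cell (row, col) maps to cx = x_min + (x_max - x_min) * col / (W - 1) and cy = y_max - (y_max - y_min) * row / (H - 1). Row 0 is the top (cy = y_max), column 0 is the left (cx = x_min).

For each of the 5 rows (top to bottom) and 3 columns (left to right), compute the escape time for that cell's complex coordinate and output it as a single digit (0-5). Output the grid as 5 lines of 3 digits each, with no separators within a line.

Answer: 553
553
353
352
352

Derivation:
(row=0, col=0): c = -1.2300 + -0.2400i → escape time 5
(row=0, col=1): c = -0.2350 + -0.2400i → escape time 5
(row=0, col=2): c = 0.7600 + -0.2400i → escape time 3
(row=1, col=0): c = -1.2300 + -0.4200i → escape time 5
(row=1, col=1): c = -0.2350 + -0.4200i → escape time 5
(row=1, col=2): c = 0.7600 + -0.4200i → escape time 3
(row=2, col=0): c = -1.2300 + -0.6000i → escape time 3
(row=2, col=1): c = -0.2350 + -0.6000i → escape time 5
(row=2, col=2): c = 0.7600 + -0.6000i → escape time 3
(row=3, col=0): c = -1.2300 + -0.7800i → escape time 3
(row=3, col=1): c = -0.2350 + -0.7800i → escape time 5
(row=3, col=2): c = 0.7600 + -0.7800i → escape time 2
(row=4, col=0): c = -1.2300 + -0.9600i → escape time 3
(row=4, col=1): c = -0.2350 + -0.9600i → escape time 5
(row=4, col=2): c = 0.7600 + -0.9600i → escape time 2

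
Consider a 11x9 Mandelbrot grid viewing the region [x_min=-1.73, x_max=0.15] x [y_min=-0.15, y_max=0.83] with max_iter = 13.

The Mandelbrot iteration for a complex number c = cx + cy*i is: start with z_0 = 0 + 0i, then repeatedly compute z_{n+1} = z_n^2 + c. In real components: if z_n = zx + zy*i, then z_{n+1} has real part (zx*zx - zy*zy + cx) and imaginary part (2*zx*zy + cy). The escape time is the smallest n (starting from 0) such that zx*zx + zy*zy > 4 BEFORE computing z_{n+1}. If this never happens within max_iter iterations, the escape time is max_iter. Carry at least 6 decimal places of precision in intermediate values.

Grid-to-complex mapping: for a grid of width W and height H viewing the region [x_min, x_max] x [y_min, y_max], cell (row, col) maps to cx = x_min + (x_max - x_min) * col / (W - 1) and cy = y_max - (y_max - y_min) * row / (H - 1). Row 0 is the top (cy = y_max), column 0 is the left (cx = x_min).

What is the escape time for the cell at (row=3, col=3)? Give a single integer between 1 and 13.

z_0 = 0 + 0i, c = -1.1660 + 0.4625i
Iter 1: z = -1.1660 + 0.4625i, |z|^2 = 1.5735
Iter 2: z = -0.0204 + -0.6160i, |z|^2 = 0.3799
Iter 3: z = -1.5451 + 0.4876i, |z|^2 = 2.6251
Iter 4: z = 0.9836 + -1.0442i, |z|^2 = 2.0579
Iter 5: z = -1.2889 + -1.5917i, |z|^2 = 4.1946
Escaped at iteration 5

Answer: 5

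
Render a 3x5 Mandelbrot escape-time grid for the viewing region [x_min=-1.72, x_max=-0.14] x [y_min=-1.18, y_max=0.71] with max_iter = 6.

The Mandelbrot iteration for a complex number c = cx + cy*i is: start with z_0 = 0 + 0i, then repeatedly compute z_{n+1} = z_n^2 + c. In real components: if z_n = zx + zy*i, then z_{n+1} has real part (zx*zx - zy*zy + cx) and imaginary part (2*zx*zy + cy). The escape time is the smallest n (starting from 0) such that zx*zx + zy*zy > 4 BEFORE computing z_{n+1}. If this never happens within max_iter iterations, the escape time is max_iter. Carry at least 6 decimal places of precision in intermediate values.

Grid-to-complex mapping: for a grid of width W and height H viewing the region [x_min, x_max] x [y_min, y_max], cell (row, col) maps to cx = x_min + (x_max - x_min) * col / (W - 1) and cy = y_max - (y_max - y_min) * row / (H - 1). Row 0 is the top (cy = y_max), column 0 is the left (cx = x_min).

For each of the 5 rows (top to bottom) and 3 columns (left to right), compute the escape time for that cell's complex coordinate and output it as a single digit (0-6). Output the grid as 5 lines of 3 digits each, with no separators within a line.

(row=0, col=0): c = -1.7200 + 0.7100i → escape time 3
(row=0, col=1): c = -0.9300 + 0.7100i → escape time 4
(row=0, col=2): c = -0.1400 + 0.7100i → escape time 6
(row=1, col=0): c = -1.7200 + 0.2375i → escape time 4
(row=1, col=1): c = -0.9300 + 0.2375i → escape time 6
(row=1, col=2): c = -0.1400 + 0.2375i → escape time 6
(row=2, col=0): c = -1.7200 + -0.2350i → escape time 4
(row=2, col=1): c = -0.9300 + -0.2350i → escape time 6
(row=2, col=2): c = -0.1400 + -0.2350i → escape time 6
(row=3, col=0): c = -1.7200 + -0.7075i → escape time 3
(row=3, col=1): c = -0.9300 + -0.7075i → escape time 4
(row=3, col=2): c = -0.1400 + -0.7075i → escape time 6
(row=4, col=0): c = -1.7200 + -1.1800i → escape time 1
(row=4, col=1): c = -0.9300 + -1.1800i → escape time 3
(row=4, col=2): c = -0.1400 + -1.1800i → escape time 4

Answer: 346
466
466
346
134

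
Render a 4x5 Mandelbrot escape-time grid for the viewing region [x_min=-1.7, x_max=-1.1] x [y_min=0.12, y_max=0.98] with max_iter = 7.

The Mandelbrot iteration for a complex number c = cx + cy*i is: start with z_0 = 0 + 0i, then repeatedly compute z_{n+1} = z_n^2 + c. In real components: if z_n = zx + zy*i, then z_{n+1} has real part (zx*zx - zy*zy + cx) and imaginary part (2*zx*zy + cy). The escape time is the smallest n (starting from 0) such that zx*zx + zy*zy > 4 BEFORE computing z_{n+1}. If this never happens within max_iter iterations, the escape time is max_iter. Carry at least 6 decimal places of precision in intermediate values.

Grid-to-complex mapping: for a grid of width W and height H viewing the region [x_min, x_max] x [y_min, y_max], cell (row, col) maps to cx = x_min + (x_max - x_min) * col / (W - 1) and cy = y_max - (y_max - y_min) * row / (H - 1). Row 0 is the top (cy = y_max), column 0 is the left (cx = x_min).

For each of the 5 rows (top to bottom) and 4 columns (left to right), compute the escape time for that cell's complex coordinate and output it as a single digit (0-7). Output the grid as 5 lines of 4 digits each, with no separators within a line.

(row=0, col=0): c = -1.7000 + 0.9800i → escape time 2
(row=0, col=1): c = -1.5000 + 0.9800i → escape time 3
(row=0, col=2): c = -1.3000 + 0.9800i → escape time 3
(row=0, col=3): c = -1.1000 + 0.9800i → escape time 3
(row=1, col=0): c = -1.7000 + 0.7650i → escape time 3
(row=1, col=1): c = -1.5000 + 0.7650i → escape time 3
(row=1, col=2): c = -1.3000 + 0.7650i → escape time 3
(row=1, col=3): c = -1.1000 + 0.7650i → escape time 3
(row=2, col=0): c = -1.7000 + 0.5500i → escape time 3
(row=2, col=1): c = -1.5000 + 0.5500i → escape time 3
(row=2, col=2): c = -1.3000 + 0.5500i → escape time 3
(row=2, col=3): c = -1.1000 + 0.5500i → escape time 5
(row=3, col=0): c = -1.7000 + 0.3350i → escape time 4
(row=3, col=1): c = -1.5000 + 0.3350i → escape time 4
(row=3, col=2): c = -1.3000 + 0.3350i → escape time 7
(row=3, col=3): c = -1.1000 + 0.3350i → escape time 7
(row=4, col=0): c = -1.7000 + 0.1200i → escape time 5
(row=4, col=1): c = -1.5000 + 0.1200i → escape time 7
(row=4, col=2): c = -1.3000 + 0.1200i → escape time 7
(row=4, col=3): c = -1.1000 + 0.1200i → escape time 7

Answer: 2333
3333
3335
4477
5777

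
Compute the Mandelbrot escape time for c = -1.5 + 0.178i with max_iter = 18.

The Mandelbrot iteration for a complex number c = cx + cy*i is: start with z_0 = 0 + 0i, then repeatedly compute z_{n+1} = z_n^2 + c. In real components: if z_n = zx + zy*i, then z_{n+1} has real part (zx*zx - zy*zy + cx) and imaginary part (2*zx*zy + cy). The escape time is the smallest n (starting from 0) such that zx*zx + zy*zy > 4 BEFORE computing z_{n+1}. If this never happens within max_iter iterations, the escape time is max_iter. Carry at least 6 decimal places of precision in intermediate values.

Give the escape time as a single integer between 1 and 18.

Answer: 5

Derivation:
z_0 = 0 + 0i, c = -1.5000 + 0.1780i
Iter 1: z = -1.5000 + 0.1780i, |z|^2 = 2.2817
Iter 2: z = 0.7183 + -0.3560i, |z|^2 = 0.6427
Iter 3: z = -1.1108 + -0.3334i, |z|^2 = 1.3450
Iter 4: z = -0.3774 + 0.9187i, |z|^2 = 0.9865
Iter 5: z = -2.2017 + -0.5155i, |z|^2 = 5.1130
Escaped at iteration 5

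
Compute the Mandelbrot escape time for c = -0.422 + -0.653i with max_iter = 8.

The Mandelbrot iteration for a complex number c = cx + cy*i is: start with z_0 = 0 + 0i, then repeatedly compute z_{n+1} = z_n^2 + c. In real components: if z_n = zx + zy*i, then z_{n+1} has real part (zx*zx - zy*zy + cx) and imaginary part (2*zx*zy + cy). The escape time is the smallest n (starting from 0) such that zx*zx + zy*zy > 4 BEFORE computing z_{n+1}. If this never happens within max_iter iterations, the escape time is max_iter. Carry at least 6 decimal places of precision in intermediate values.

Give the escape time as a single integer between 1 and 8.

z_0 = 0 + 0i, c = -0.4220 + -0.6530i
Iter 1: z = -0.4220 + -0.6530i, |z|^2 = 0.6045
Iter 2: z = -0.6703 + -0.1019i, |z|^2 = 0.4597
Iter 3: z = 0.0170 + -0.5164i, |z|^2 = 0.2670
Iter 4: z = -0.6884 + -0.6705i, |z|^2 = 0.9235
Iter 5: z = -0.3977 + 0.2702i, |z|^2 = 0.2311
Iter 6: z = -0.3369 + -0.8679i, |z|^2 = 0.8667
Iter 7: z = -1.0618 + -0.0683i, |z|^2 = 1.1320

Answer: 8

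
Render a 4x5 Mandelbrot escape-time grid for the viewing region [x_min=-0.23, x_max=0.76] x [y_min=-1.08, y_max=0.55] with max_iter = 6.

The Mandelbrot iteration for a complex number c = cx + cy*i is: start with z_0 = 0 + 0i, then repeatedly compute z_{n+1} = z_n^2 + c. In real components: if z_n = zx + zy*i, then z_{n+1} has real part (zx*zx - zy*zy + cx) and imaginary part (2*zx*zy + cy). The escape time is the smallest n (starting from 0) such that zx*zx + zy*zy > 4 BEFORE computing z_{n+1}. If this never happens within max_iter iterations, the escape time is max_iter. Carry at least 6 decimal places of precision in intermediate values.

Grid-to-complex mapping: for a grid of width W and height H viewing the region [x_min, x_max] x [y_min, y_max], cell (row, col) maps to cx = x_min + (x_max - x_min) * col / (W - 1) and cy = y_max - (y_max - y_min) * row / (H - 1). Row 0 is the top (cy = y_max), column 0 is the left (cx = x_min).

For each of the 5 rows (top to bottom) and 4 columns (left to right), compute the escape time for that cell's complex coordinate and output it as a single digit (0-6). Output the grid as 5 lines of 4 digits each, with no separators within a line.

(row=0, col=0): c = -0.2300 + 0.5500i → escape time 6
(row=0, col=1): c = 0.1000 + 0.5500i → escape time 6
(row=0, col=2): c = 0.4300 + 0.5500i → escape time 6
(row=0, col=3): c = 0.7600 + 0.5500i → escape time 3
(row=1, col=0): c = -0.2300 + 0.1425i → escape time 6
(row=1, col=1): c = 0.1000 + 0.1425i → escape time 6
(row=1, col=2): c = 0.4300 + 0.1425i → escape time 6
(row=1, col=3): c = 0.7600 + 0.1425i → escape time 3
(row=2, col=0): c = -0.2300 + -0.2650i → escape time 6
(row=2, col=1): c = 0.1000 + -0.2650i → escape time 6
(row=2, col=2): c = 0.4300 + -0.2650i → escape time 6
(row=2, col=3): c = 0.7600 + -0.2650i → escape time 3
(row=3, col=0): c = -0.2300 + -0.6725i → escape time 6
(row=3, col=1): c = 0.1000 + -0.6725i → escape time 6
(row=3, col=2): c = 0.4300 + -0.6725i → escape time 5
(row=3, col=3): c = 0.7600 + -0.6725i → escape time 3
(row=4, col=0): c = -0.2300 + -1.0800i → escape time 6
(row=4, col=1): c = 0.1000 + -1.0800i → escape time 4
(row=4, col=2): c = 0.4300 + -1.0800i → escape time 2
(row=4, col=3): c = 0.7600 + -1.0800i → escape time 2

Answer: 6663
6663
6663
6653
6422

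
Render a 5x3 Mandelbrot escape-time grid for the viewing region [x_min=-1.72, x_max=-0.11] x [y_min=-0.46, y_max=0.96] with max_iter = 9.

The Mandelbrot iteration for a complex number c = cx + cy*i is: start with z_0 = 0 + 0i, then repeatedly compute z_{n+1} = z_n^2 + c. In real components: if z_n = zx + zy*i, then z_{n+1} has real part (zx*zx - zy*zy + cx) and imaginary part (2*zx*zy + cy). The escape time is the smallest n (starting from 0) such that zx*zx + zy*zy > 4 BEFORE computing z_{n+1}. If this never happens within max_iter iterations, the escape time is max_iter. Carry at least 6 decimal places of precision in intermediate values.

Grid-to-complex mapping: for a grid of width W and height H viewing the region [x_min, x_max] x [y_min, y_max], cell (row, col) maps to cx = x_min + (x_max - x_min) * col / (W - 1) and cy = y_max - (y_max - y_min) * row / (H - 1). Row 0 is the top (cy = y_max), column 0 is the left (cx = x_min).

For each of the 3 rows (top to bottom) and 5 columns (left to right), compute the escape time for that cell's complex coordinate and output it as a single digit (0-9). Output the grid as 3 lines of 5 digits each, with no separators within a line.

(row=0, col=0): c = -1.7200 + 0.9600i → escape time 2
(row=0, col=1): c = -1.3175 + 0.9600i → escape time 3
(row=0, col=2): c = -0.9150 + 0.9600i → escape time 3
(row=0, col=3): c = -0.5125 + 0.9600i → escape time 4
(row=0, col=4): c = -0.1100 + 0.9600i → escape time 9
(row=1, col=0): c = -1.7200 + 0.2500i → escape time 4
(row=1, col=1): c = -1.3175 + 0.2500i → escape time 7
(row=1, col=2): c = -0.9150 + 0.2500i → escape time 9
(row=1, col=3): c = -0.5125 + 0.2500i → escape time 9
(row=1, col=4): c = -0.1100 + 0.2500i → escape time 9
(row=2, col=0): c = -1.7200 + -0.4600i → escape time 3
(row=2, col=1): c = -1.3175 + -0.4600i → escape time 4
(row=2, col=2): c = -0.9150 + -0.4600i → escape time 6
(row=2, col=3): c = -0.5125 + -0.4600i → escape time 9
(row=2, col=4): c = -0.1100 + -0.4600i → escape time 9

Answer: 23349
47999
34699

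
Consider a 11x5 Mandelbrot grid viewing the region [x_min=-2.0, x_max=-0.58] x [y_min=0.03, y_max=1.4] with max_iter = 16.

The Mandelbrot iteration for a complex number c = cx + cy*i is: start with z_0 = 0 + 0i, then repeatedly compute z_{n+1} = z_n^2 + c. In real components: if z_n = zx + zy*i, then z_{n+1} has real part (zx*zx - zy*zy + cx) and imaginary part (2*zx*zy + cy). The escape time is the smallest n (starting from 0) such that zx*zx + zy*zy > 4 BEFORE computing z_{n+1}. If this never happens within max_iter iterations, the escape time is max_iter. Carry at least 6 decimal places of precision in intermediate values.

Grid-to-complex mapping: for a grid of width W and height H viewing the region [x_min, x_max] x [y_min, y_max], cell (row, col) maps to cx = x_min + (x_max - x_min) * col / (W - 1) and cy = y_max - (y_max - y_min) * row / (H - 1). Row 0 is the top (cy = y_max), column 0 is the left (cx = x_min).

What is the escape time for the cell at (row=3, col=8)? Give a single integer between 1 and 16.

Answer: 7

Derivation:
z_0 = 0 + 0i, c = -0.8640 + 0.3725i
Iter 1: z = -0.8640 + 0.3725i, |z|^2 = 0.8853
Iter 2: z = -0.2563 + -0.2712i, |z|^2 = 0.1392
Iter 3: z = -0.8719 + 0.5115i, |z|^2 = 1.0218
Iter 4: z = -0.3655 + -0.5194i, |z|^2 = 0.4033
Iter 5: z = -1.0002 + 0.7521i, |z|^2 = 1.5661
Iter 6: z = -0.4293 + -1.1321i, |z|^2 = 1.4659
Iter 7: z = -1.9613 + 1.3445i, |z|^2 = 5.6546
Escaped at iteration 7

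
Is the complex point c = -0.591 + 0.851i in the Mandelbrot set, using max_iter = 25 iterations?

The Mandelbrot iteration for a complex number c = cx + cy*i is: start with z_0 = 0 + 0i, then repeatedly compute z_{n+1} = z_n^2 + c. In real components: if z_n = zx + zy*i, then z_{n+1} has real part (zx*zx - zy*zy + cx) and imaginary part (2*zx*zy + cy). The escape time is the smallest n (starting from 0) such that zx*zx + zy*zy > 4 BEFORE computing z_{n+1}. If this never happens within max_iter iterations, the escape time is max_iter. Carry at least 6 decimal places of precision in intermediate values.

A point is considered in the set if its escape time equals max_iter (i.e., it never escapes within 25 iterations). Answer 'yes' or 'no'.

z_0 = 0 + 0i, c = -0.5910 + 0.8510i
Iter 1: z = -0.5910 + 0.8510i, |z|^2 = 1.0735
Iter 2: z = -0.9659 + -0.1549i, |z|^2 = 0.9570
Iter 3: z = 0.3180 + 1.1502i, |z|^2 = 1.4241
Iter 4: z = -1.8128 + 1.5826i, |z|^2 = 5.7909
Escaped at iteration 4

Answer: no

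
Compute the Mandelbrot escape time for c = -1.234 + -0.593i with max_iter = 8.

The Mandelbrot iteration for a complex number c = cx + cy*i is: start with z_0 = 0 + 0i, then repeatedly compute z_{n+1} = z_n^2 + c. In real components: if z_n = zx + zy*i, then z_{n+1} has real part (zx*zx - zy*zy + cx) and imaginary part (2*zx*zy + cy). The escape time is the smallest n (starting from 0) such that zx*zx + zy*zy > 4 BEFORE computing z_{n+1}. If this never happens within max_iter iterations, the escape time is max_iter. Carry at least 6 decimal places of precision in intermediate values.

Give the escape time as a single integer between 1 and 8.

Answer: 3

Derivation:
z_0 = 0 + 0i, c = -1.2340 + -0.5930i
Iter 1: z = -1.2340 + -0.5930i, |z|^2 = 1.8744
Iter 2: z = -0.0629 + 0.8705i, |z|^2 = 0.7618
Iter 3: z = -1.9879 + -0.7025i, |z|^2 = 4.4451
Escaped at iteration 3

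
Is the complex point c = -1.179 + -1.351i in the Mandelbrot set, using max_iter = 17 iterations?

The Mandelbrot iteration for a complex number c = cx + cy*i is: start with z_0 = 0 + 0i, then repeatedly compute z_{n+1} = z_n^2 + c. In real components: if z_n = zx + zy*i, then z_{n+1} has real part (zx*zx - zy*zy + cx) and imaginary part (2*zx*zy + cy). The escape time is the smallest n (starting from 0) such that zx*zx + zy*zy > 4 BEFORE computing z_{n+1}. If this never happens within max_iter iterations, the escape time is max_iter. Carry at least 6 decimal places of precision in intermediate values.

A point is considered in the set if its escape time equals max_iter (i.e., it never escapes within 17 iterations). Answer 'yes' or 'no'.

z_0 = 0 + 0i, c = -1.1790 + -1.3510i
Iter 1: z = -1.1790 + -1.3510i, |z|^2 = 3.2152
Iter 2: z = -1.6142 + 1.8347i, |z|^2 = 5.9715
Escaped at iteration 2

Answer: no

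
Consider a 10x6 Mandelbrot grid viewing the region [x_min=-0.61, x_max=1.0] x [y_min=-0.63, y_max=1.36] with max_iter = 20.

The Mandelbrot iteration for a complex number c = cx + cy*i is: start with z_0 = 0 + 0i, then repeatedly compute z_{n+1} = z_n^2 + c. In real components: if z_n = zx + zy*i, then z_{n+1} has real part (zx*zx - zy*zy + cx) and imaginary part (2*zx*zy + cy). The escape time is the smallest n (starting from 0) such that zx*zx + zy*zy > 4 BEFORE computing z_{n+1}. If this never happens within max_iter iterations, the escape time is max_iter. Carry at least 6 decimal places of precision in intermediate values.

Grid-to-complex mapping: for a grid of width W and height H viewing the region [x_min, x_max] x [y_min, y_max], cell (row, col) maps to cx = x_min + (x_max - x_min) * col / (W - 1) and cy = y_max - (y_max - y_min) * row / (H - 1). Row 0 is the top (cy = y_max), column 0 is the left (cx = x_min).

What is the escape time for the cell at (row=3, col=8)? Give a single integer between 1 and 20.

z_0 = 0 + 0i, c = 0.8211 + 0.1660i
Iter 1: z = 0.8211 + 0.1660i, |z|^2 = 0.7018
Iter 2: z = 1.4678 + 0.4386i, |z|^2 = 2.3468
Iter 3: z = 2.7831 + 1.4536i, |z|^2 = 9.8585
Escaped at iteration 3

Answer: 3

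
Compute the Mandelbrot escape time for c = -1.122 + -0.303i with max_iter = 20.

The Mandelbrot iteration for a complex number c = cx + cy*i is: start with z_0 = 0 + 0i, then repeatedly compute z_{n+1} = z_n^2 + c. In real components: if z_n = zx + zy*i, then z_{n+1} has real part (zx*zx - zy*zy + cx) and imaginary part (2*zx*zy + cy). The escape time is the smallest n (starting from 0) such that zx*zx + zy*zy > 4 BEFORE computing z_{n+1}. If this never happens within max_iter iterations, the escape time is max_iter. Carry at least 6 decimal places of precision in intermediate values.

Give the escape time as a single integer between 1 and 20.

z_0 = 0 + 0i, c = -1.1220 + -0.3030i
Iter 1: z = -1.1220 + -0.3030i, |z|^2 = 1.3507
Iter 2: z = 0.0451 + 0.3769i, |z|^2 = 0.1441
Iter 3: z = -1.2620 + -0.2690i, |z|^2 = 1.6651
Iter 4: z = 0.3984 + 0.3760i, |z|^2 = 0.3001
Iter 5: z = -1.1047 + -0.0034i, |z|^2 = 1.2203
Iter 6: z = 0.0983 + -0.2955i, |z|^2 = 0.0970
Iter 7: z = -1.1997 + -0.3611i, |z|^2 = 1.5696
Iter 8: z = 0.1868 + 0.5634i, |z|^2 = 0.3523
Iter 9: z = -1.4045 + -0.0925i, |z|^2 = 1.9813
Iter 10: z = 0.8422 + -0.0431i, |z|^2 = 0.7112
Iter 11: z = -0.4146 + -0.3756i, |z|^2 = 0.3129
Iter 12: z = -1.0912 + 0.0084i, |z|^2 = 1.1908
Iter 13: z = 0.0687 + -0.3214i, |z|^2 = 0.1080
Iter 14: z = -1.2206 + -0.3472i, |z|^2 = 1.6103
Iter 15: z = 0.2473 + 0.5445i, |z|^2 = 0.3576
Iter 16: z = -1.3573 + -0.0337i, |z|^2 = 1.8434
Iter 17: z = 0.7191 + -0.2115i, |z|^2 = 0.5619
Iter 18: z = -0.6496 + -0.6071i, |z|^2 = 0.7906
Iter 19: z = -1.0687 + 0.4858i, |z|^2 = 1.3781

Answer: 20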